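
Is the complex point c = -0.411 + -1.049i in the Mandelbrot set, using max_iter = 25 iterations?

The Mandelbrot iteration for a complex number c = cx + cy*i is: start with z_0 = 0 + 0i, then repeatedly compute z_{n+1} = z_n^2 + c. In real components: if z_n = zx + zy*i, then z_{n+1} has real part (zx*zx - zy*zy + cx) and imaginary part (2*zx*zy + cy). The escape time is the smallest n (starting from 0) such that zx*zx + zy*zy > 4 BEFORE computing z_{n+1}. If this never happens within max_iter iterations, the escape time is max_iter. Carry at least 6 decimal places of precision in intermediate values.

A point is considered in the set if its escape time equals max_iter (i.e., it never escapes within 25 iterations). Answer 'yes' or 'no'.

z_0 = 0 + 0i, c = -0.4110 + -1.0490i
Iter 1: z = -0.4110 + -1.0490i, |z|^2 = 1.2693
Iter 2: z = -1.3425 + -0.1867i, |z|^2 = 1.8371
Iter 3: z = 1.3564 + -0.5477i, |z|^2 = 2.1397
Iter 4: z = 1.1289 + -2.5347i, |z|^2 = 7.6989
Escaped at iteration 4

Answer: no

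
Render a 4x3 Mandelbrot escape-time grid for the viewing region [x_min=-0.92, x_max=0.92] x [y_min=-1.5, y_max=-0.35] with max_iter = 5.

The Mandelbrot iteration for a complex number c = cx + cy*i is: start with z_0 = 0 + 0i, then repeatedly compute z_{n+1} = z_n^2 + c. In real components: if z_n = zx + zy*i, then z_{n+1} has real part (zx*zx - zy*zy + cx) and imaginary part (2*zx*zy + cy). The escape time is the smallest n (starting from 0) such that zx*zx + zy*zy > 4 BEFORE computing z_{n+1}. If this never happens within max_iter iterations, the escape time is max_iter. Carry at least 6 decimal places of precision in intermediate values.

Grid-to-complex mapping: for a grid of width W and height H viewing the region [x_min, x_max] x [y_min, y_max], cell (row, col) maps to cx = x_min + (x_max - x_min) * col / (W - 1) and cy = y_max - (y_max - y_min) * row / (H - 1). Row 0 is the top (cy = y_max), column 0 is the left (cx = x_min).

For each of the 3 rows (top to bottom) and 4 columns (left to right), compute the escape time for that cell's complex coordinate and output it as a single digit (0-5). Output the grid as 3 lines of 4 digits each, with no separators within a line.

(row=0, col=0): c = -0.9200 + -0.3500i → escape time 5
(row=0, col=1): c = -0.3067 + -0.3500i → escape time 5
(row=0, col=2): c = 0.3067 + -0.3500i → escape time 5
(row=0, col=3): c = 0.9200 + -0.3500i → escape time 3
(row=1, col=0): c = -0.9200 + -0.9250i → escape time 3
(row=1, col=1): c = -0.3067 + -0.9250i → escape time 5
(row=1, col=2): c = 0.3067 + -0.9250i → escape time 4
(row=1, col=3): c = 0.9200 + -0.9250i → escape time 2
(row=2, col=0): c = -0.9200 + -1.5000i → escape time 2
(row=2, col=1): c = -0.3067 + -1.5000i → escape time 2
(row=2, col=2): c = 0.3067 + -1.5000i → escape time 2
(row=2, col=3): c = 0.9200 + -1.5000i → escape time 2

Answer: 5553
3542
2222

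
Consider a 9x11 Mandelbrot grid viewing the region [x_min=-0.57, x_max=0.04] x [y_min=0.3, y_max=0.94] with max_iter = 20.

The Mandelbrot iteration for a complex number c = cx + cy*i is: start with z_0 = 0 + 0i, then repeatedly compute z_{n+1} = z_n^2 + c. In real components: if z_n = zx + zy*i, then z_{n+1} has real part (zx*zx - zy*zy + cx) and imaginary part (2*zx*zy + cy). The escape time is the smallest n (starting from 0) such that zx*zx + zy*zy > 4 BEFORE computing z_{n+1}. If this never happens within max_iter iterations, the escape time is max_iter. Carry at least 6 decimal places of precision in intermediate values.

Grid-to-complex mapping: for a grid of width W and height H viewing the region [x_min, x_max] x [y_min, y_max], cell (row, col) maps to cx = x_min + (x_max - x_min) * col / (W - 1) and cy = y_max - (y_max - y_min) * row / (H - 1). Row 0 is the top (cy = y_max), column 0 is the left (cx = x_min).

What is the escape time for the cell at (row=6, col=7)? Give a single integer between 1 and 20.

Answer: 20

Derivation:
z_0 = 0 + 0i, c = -0.0363 + 0.5560i
Iter 1: z = -0.0363 + 0.5560i, |z|^2 = 0.3105
Iter 2: z = -0.3441 + 0.5157i, |z|^2 = 0.3843
Iter 3: z = -0.1838 + 0.2011i, |z|^2 = 0.0742
Iter 4: z = -0.0429 + 0.4821i, |z|^2 = 0.2342
Iter 5: z = -0.2668 + 0.5146i, |z|^2 = 0.3360
Iter 6: z = -0.2299 + 0.2814i, |z|^2 = 0.1320
Iter 7: z = -0.0626 + 0.4266i, |z|^2 = 0.1859
Iter 8: z = -0.2143 + 0.5026i, |z|^2 = 0.2985
Iter 9: z = -0.2429 + 0.3406i, |z|^2 = 0.1750
Iter 10: z = -0.0932 + 0.3905i, |z|^2 = 0.1612
Iter 11: z = -0.1801 + 0.4832i, |z|^2 = 0.2659
Iter 12: z = -0.2373 + 0.3820i, |z|^2 = 0.2022
Iter 13: z = -0.1258 + 0.3747i, |z|^2 = 0.1563
Iter 14: z = -0.1608 + 0.4617i, |z|^2 = 0.2390
Iter 15: z = -0.2235 + 0.4075i, |z|^2 = 0.2160
Iter 16: z = -0.1523 + 0.3738i, |z|^2 = 0.1629
Iter 17: z = -0.1528 + 0.4421i, |z|^2 = 0.2188
Iter 18: z = -0.2084 + 0.4209i, |z|^2 = 0.2206
Iter 19: z = -0.1700 + 0.3806i, |z|^2 = 0.1737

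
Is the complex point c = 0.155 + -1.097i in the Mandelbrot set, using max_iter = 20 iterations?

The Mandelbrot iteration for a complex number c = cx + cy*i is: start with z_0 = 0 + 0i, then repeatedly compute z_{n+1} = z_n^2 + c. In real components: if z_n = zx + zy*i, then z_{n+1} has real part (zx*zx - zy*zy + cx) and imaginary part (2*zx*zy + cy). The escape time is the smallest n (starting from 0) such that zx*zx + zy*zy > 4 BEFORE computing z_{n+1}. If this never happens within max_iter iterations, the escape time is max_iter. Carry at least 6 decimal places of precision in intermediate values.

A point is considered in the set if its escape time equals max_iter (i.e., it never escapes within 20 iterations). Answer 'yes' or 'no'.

Answer: no

Derivation:
z_0 = 0 + 0i, c = 0.1550 + -1.0970i
Iter 1: z = 0.1550 + -1.0970i, |z|^2 = 1.2274
Iter 2: z = -1.0244 + -1.4371i, |z|^2 = 3.1145
Iter 3: z = -0.8608 + 1.8472i, |z|^2 = 4.1532
Escaped at iteration 3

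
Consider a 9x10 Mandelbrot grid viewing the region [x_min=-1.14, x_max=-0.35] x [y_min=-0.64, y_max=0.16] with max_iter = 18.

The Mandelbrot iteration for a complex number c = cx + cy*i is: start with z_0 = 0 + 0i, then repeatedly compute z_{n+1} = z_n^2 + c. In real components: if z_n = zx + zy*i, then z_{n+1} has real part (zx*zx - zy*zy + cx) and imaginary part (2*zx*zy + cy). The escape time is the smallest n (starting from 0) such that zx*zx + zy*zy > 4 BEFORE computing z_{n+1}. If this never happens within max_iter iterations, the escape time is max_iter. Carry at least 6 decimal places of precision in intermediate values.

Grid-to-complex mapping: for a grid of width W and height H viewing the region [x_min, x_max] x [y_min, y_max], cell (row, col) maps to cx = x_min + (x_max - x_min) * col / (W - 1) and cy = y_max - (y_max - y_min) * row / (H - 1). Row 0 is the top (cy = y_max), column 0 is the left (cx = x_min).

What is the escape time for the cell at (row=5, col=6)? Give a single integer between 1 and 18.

Answer: 18

Derivation:
z_0 = 0 + 0i, c = -0.5475 + -0.2844i
Iter 1: z = -0.5475 + -0.2844i, |z|^2 = 0.3807
Iter 2: z = -0.3287 + 0.0270i, |z|^2 = 0.1087
Iter 3: z = -0.4402 + -0.3022i, |z|^2 = 0.2851
Iter 4: z = -0.4450 + -0.0184i, |z|^2 = 0.1984
Iter 5: z = -0.3498 + -0.2681i, |z|^2 = 0.1942
Iter 6: z = -0.4970 + -0.0969i, |z|^2 = 0.2564
Iter 7: z = -0.3099 + -0.1881i, |z|^2 = 0.1314
Iter 8: z = -0.4869 + -0.1679i, |z|^2 = 0.2652
Iter 9: z = -0.3386 + -0.1210i, |z|^2 = 0.1293
Iter 10: z = -0.4475 + -0.2025i, |z|^2 = 0.2412
Iter 11: z = -0.3883 + -0.1032i, |z|^2 = 0.1614
Iter 12: z = -0.4074 + -0.2043i, |z|^2 = 0.2077
Iter 13: z = -0.4233 + -0.1180i, |z|^2 = 0.1931
Iter 14: z = -0.3823 + -0.1846i, |z|^2 = 0.1802
Iter 15: z = -0.4354 + -0.1433i, |z|^2 = 0.2102
Iter 16: z = -0.3784 + -0.1596i, |z|^2 = 0.1687
Iter 17: z = -0.4298 + -0.1636i, |z|^2 = 0.2115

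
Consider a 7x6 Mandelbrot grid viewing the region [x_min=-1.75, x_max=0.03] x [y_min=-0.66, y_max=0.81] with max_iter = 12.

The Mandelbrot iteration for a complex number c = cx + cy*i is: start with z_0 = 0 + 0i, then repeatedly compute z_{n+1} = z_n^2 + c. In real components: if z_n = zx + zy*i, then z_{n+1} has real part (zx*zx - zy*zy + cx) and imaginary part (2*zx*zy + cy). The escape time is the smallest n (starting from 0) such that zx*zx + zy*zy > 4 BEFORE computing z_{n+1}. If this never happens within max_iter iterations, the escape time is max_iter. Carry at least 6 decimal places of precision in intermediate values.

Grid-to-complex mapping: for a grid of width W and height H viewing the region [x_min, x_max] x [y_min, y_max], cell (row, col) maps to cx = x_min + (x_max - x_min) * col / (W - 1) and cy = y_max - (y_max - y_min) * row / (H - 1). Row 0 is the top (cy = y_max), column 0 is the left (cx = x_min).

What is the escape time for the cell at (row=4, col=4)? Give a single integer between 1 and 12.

z_0 = 0 + 0i, c = -0.5633 + -0.3660i
Iter 1: z = -0.5633 + -0.3660i, |z|^2 = 0.4513
Iter 2: z = -0.3799 + 0.0464i, |z|^2 = 0.1465
Iter 3: z = -0.4211 + -0.4012i, |z|^2 = 0.3383
Iter 4: z = -0.5470 + -0.0281i, |z|^2 = 0.3000
Iter 5: z = -0.2649 + -0.3353i, |z|^2 = 0.1826
Iter 6: z = -0.6056 + -0.1883i, |z|^2 = 0.4022
Iter 7: z = -0.2321 + -0.1379i, |z|^2 = 0.0729
Iter 8: z = -0.5285 + -0.3020i, |z|^2 = 0.3705
Iter 9: z = -0.3752 + -0.0468i, |z|^2 = 0.1430
Iter 10: z = -0.4247 + -0.3309i, |z|^2 = 0.2899
Iter 11: z = -0.4924 + -0.0849i, |z|^2 = 0.2497

Answer: 12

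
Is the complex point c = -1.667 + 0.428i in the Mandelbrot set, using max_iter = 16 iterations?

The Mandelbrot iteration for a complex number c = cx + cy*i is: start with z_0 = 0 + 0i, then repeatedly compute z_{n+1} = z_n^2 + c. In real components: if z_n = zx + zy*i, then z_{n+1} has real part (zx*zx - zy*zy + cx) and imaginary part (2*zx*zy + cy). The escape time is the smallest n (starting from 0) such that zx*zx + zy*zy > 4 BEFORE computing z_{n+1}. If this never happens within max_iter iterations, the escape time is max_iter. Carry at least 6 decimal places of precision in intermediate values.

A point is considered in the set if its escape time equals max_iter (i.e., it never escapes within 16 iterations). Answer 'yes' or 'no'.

Answer: no

Derivation:
z_0 = 0 + 0i, c = -1.6670 + 0.4280i
Iter 1: z = -1.6670 + 0.4280i, |z|^2 = 2.9621
Iter 2: z = 0.9287 + -0.9990i, |z|^2 = 1.8604
Iter 3: z = -1.8024 + -1.4275i, |z|^2 = 5.2863
Escaped at iteration 3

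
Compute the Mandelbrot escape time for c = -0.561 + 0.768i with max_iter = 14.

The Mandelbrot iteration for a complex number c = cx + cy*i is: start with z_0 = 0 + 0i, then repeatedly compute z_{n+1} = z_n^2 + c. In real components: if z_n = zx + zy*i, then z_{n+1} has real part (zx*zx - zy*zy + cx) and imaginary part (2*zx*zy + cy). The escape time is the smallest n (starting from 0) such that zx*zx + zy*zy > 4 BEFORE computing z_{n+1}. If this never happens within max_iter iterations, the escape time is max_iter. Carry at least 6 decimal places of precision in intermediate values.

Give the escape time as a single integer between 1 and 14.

Answer: 5

Derivation:
z_0 = 0 + 0i, c = -0.5610 + 0.7680i
Iter 1: z = -0.5610 + 0.7680i, |z|^2 = 0.9045
Iter 2: z = -0.8361 + -0.0937i, |z|^2 = 0.7078
Iter 3: z = 0.1293 + 0.9247i, |z|^2 = 0.8717
Iter 4: z = -1.3993 + 1.0071i, |z|^2 = 2.9723
Iter 5: z = 0.3828 + -2.0505i, |z|^2 = 4.3511
Escaped at iteration 5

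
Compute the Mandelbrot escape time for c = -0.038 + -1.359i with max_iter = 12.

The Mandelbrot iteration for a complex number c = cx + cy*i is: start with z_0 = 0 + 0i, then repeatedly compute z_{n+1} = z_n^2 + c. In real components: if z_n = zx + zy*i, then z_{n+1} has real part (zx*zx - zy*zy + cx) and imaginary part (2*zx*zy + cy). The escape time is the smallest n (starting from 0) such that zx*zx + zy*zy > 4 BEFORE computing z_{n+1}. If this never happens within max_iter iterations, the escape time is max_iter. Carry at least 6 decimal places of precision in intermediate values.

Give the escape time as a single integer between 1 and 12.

z_0 = 0 + 0i, c = -0.0380 + -1.3590i
Iter 1: z = -0.0380 + -1.3590i, |z|^2 = 1.8483
Iter 2: z = -1.8834 + -1.2557i, |z|^2 = 5.1242
Escaped at iteration 2

Answer: 2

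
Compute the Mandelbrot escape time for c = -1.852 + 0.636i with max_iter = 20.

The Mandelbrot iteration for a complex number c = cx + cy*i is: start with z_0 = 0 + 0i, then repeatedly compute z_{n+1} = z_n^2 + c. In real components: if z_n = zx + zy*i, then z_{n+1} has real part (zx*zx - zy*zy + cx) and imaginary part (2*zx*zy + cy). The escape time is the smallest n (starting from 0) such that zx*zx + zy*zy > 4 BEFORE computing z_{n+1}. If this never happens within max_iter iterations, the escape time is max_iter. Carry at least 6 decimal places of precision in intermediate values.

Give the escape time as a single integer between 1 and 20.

Answer: 2

Derivation:
z_0 = 0 + 0i, c = -1.8520 + 0.6360i
Iter 1: z = -1.8520 + 0.6360i, |z|^2 = 3.8344
Iter 2: z = 1.1734 + -1.7197i, |z|^2 = 4.3344
Escaped at iteration 2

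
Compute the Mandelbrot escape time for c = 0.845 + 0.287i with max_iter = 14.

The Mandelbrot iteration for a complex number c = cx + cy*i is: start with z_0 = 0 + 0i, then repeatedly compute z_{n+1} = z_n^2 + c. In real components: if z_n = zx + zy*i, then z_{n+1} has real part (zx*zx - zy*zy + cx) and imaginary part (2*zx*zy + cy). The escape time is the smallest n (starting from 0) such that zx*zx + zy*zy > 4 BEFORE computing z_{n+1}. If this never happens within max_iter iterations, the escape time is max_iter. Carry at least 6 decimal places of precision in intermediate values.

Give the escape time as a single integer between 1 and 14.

z_0 = 0 + 0i, c = 0.8450 + 0.2870i
Iter 1: z = 0.8450 + 0.2870i, |z|^2 = 0.7964
Iter 2: z = 1.4767 + 0.7720i, |z|^2 = 2.7765
Iter 3: z = 2.4295 + 2.5670i, |z|^2 = 12.4921
Escaped at iteration 3

Answer: 3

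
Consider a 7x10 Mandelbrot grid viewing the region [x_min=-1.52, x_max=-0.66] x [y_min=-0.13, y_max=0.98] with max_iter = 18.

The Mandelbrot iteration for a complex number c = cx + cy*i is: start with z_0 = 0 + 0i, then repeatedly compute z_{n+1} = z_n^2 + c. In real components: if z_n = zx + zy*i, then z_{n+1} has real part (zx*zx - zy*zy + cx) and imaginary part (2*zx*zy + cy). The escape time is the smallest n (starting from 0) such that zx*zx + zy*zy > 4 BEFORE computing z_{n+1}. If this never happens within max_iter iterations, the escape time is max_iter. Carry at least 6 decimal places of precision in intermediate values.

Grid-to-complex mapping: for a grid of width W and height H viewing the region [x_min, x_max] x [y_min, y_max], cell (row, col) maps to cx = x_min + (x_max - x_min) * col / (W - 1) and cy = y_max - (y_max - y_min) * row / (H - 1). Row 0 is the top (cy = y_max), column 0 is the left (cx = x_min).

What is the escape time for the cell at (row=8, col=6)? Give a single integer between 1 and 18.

z_0 = 0 + 0i, c = -0.6600 + -0.0067i
Iter 1: z = -0.6600 + -0.0067i, |z|^2 = 0.4356
Iter 2: z = -0.2244 + 0.0021i, |z|^2 = 0.0504
Iter 3: z = -0.6096 + -0.0076i, |z|^2 = 0.3717
Iter 4: z = -0.2884 + 0.0026i, |z|^2 = 0.0832
Iter 5: z = -0.5768 + -0.0082i, |z|^2 = 0.3328
Iter 6: z = -0.3273 + 0.0028i, |z|^2 = 0.1072
Iter 7: z = -0.5529 + -0.0085i, |z|^2 = 0.3057
Iter 8: z = -0.3544 + 0.0027i, |z|^2 = 0.1256
Iter 9: z = -0.5344 + -0.0086i, |z|^2 = 0.2857
Iter 10: z = -0.3745 + 0.0025i, |z|^2 = 0.1403
Iter 11: z = -0.5198 + -0.0085i, |z|^2 = 0.2702
Iter 12: z = -0.3899 + 0.0022i, |z|^2 = 0.1520
Iter 13: z = -0.5080 + -0.0084i, |z|^2 = 0.2581
Iter 14: z = -0.4020 + 0.0019i, |z|^2 = 0.1616
Iter 15: z = -0.4984 + -0.0082i, |z|^2 = 0.2484
Iter 16: z = -0.4117 + 0.0015i, |z|^2 = 0.1695
Iter 17: z = -0.4905 + -0.0079i, |z|^2 = 0.2407

Answer: 18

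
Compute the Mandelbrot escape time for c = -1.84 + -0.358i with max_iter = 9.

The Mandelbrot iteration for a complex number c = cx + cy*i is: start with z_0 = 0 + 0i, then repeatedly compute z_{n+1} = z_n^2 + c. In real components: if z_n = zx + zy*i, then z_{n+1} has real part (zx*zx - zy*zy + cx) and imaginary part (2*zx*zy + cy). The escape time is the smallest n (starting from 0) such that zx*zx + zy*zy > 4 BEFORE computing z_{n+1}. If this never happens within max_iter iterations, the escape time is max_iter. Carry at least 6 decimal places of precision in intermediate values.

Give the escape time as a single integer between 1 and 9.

Answer: 3

Derivation:
z_0 = 0 + 0i, c = -1.8400 + -0.3580i
Iter 1: z = -1.8400 + -0.3580i, |z|^2 = 3.5138
Iter 2: z = 1.4174 + 0.9594i, |z|^2 = 2.9296
Iter 3: z = -0.7514 + 2.3619i, |z|^2 = 6.1431
Escaped at iteration 3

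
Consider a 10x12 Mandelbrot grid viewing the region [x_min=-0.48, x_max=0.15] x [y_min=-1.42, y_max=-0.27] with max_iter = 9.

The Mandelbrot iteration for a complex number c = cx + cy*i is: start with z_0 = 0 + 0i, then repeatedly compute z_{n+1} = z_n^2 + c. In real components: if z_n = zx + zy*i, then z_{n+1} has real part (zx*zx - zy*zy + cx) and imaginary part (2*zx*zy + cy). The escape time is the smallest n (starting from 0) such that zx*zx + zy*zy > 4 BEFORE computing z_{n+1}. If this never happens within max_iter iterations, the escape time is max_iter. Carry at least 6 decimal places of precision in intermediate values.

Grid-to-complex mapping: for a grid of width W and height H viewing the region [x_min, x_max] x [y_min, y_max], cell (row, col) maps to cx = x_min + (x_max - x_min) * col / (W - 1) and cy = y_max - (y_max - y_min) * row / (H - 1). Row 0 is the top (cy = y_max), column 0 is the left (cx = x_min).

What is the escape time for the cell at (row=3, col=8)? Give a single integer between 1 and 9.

Answer: 9

Derivation:
z_0 = 0 + 0i, c = 0.0800 + -0.5836i
Iter 1: z = 0.0800 + -0.5836i, |z|^2 = 0.3470
Iter 2: z = -0.2542 + -0.6770i, |z|^2 = 0.5230
Iter 3: z = -0.3137 + -0.2394i, |z|^2 = 0.1557
Iter 4: z = 0.1211 + -0.4334i, |z|^2 = 0.2025
Iter 5: z = -0.0932 + -0.6886i, |z|^2 = 0.4829
Iter 6: z = -0.3855 + -0.4553i, |z|^2 = 0.3559
Iter 7: z = 0.0213 + -0.2326i, |z|^2 = 0.0546
Iter 8: z = 0.0264 + -0.5936i, |z|^2 = 0.3530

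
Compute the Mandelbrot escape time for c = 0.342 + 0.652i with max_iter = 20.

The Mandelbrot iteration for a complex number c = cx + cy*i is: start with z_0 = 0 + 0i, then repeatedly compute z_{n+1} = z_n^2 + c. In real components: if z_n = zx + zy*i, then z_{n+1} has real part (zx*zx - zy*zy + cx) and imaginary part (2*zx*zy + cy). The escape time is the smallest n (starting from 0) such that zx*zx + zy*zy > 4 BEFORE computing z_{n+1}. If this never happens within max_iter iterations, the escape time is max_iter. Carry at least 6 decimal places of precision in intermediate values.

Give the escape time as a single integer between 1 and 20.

Answer: 11

Derivation:
z_0 = 0 + 0i, c = 0.3420 + 0.6520i
Iter 1: z = 0.3420 + 0.6520i, |z|^2 = 0.5421
Iter 2: z = 0.0339 + 1.0980i, |z|^2 = 1.2067
Iter 3: z = -0.8624 + 0.7264i, |z|^2 = 1.2713
Iter 4: z = 0.5581 + -0.6008i, |z|^2 = 0.6725
Iter 5: z = 0.2925 + -0.0186i, |z|^2 = 0.0859
Iter 6: z = 0.4272 + 0.6411i, |z|^2 = 0.5935
Iter 7: z = 0.1135 + 1.1998i, |z|^2 = 1.4524
Iter 8: z = -1.0846 + 0.9244i, |z|^2 = 2.0309
Iter 9: z = 0.6639 + -1.3533i, |z|^2 = 2.2721
Iter 10: z = -1.0486 + -1.1448i, |z|^2 = 2.4101
Iter 11: z = 0.1310 + 3.0529i, |z|^2 = 9.3373
Escaped at iteration 11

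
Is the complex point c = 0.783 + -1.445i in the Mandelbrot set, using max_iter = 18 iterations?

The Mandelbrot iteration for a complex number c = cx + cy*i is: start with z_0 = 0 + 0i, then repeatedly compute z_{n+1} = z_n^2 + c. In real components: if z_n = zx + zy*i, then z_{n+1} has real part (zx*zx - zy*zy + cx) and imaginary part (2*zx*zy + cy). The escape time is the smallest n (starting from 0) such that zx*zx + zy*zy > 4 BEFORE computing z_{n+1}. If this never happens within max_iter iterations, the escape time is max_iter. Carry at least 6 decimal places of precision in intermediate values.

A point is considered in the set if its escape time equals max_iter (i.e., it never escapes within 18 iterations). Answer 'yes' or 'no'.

z_0 = 0 + 0i, c = 0.7830 + -1.4450i
Iter 1: z = 0.7830 + -1.4450i, |z|^2 = 2.7011
Iter 2: z = -0.6919 + -3.7079i, |z|^2 = 14.2271
Escaped at iteration 2

Answer: no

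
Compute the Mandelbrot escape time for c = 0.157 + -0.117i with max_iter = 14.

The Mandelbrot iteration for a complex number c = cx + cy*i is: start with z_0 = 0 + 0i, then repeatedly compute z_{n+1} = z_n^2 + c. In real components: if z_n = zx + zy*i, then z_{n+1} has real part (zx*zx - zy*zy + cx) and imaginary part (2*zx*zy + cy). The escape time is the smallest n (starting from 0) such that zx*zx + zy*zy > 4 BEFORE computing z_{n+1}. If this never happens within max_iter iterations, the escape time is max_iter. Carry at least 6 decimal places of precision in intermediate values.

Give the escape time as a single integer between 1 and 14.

z_0 = 0 + 0i, c = 0.1570 + -0.1170i
Iter 1: z = 0.1570 + -0.1170i, |z|^2 = 0.0383
Iter 2: z = 0.1680 + -0.1537i, |z|^2 = 0.0518
Iter 3: z = 0.1616 + -0.1686i, |z|^2 = 0.0545
Iter 4: z = 0.1547 + -0.1715i, |z|^2 = 0.0533
Iter 5: z = 0.1515 + -0.1700i, |z|^2 = 0.0519
Iter 6: z = 0.1510 + -0.1685i, |z|^2 = 0.0512
Iter 7: z = 0.1514 + -0.1679i, |z|^2 = 0.0511
Iter 8: z = 0.1517 + -0.1678i, |z|^2 = 0.0512
Iter 9: z = 0.1519 + -0.1679i, |z|^2 = 0.0513
Iter 10: z = 0.1519 + -0.1680i, |z|^2 = 0.0513
Iter 11: z = 0.1518 + -0.1680i, |z|^2 = 0.0513
Iter 12: z = 0.1518 + -0.1680i, |z|^2 = 0.0513
Iter 13: z = 0.1518 + -0.1680i, |z|^2 = 0.0513

Answer: 14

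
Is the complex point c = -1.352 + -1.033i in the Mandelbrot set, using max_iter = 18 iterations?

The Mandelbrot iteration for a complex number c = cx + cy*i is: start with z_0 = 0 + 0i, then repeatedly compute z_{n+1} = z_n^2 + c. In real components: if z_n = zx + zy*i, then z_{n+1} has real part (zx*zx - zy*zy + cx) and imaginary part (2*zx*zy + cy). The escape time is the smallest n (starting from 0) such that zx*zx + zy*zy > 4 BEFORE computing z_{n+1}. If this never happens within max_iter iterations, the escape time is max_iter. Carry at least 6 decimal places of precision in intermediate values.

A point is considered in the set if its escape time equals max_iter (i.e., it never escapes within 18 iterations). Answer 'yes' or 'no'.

z_0 = 0 + 0i, c = -1.3520 + -1.0330i
Iter 1: z = -1.3520 + -1.0330i, |z|^2 = 2.8950
Iter 2: z = -0.5912 + 1.7602i, |z|^2 = 3.4479
Iter 3: z = -4.1009 + -3.1142i, |z|^2 = 26.5160
Escaped at iteration 3

Answer: no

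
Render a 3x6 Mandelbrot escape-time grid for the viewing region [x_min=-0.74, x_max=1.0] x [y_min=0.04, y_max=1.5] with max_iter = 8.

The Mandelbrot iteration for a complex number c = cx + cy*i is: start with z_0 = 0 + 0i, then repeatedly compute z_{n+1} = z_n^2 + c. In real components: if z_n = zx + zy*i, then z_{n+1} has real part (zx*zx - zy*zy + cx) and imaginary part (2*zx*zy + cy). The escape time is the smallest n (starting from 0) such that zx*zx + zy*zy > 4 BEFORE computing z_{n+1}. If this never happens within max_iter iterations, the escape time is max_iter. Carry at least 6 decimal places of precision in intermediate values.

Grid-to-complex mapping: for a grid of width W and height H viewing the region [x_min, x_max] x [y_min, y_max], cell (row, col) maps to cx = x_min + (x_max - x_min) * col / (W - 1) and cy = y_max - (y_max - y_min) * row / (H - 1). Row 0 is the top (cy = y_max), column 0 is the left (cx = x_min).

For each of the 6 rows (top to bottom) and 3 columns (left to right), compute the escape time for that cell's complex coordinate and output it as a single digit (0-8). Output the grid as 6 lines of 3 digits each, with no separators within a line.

(row=0, col=0): c = -0.7400 + 1.5000i → escape time 2
(row=0, col=1): c = 0.1300 + 1.5000i → escape time 2
(row=0, col=2): c = 1.0000 + 1.5000i → escape time 2
(row=1, col=0): c = -0.7400 + 1.2080i → escape time 3
(row=1, col=1): c = 0.1300 + 1.2080i → escape time 2
(row=1, col=2): c = 1.0000 + 1.2080i → escape time 2
(row=2, col=0): c = -0.7400 + 0.9160i → escape time 4
(row=2, col=1): c = 0.1300 + 0.9160i → escape time 5
(row=2, col=2): c = 1.0000 + 0.9160i → escape time 2
(row=3, col=0): c = -0.7400 + 0.6240i → escape time 5
(row=3, col=1): c = 0.1300 + 0.6240i → escape time 8
(row=3, col=2): c = 1.0000 + 0.6240i → escape time 2
(row=4, col=0): c = -0.7400 + 0.3320i → escape time 8
(row=4, col=1): c = 0.1300 + 0.3320i → escape time 8
(row=4, col=2): c = 1.0000 + 0.3320i → escape time 2
(row=5, col=0): c = -0.7400 + 0.0400i → escape time 8
(row=5, col=1): c = 0.1300 + 0.0400i → escape time 8
(row=5, col=2): c = 1.0000 + 0.0400i → escape time 2

Answer: 222
322
452
582
882
882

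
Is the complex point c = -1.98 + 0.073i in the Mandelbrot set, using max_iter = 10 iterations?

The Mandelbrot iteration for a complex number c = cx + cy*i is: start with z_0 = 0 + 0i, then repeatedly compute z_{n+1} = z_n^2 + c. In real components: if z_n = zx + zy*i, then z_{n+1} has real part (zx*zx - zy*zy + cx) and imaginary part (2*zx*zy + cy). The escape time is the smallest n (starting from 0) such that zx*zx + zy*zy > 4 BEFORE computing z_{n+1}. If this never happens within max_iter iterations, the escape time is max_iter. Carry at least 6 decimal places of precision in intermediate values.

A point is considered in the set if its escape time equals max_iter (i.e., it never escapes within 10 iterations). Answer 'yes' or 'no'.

Answer: no

Derivation:
z_0 = 0 + 0i, c = -1.9800 + 0.0730i
Iter 1: z = -1.9800 + 0.0730i, |z|^2 = 3.9257
Iter 2: z = 1.9351 + -0.2161i, |z|^2 = 3.7912
Iter 3: z = 1.7178 + -0.7633i, |z|^2 = 3.5334
Iter 4: z = 0.3883 + -2.5493i, |z|^2 = 6.6496
Escaped at iteration 4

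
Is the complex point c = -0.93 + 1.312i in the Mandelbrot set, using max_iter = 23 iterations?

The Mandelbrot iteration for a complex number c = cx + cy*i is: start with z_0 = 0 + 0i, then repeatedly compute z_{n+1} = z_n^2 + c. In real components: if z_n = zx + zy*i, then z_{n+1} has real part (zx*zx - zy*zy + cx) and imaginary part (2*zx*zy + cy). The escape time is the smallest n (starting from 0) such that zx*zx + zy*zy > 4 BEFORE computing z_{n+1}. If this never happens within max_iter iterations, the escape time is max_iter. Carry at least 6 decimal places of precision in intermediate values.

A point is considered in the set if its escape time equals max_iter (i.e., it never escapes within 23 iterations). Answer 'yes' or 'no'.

z_0 = 0 + 0i, c = -0.9300 + 1.3120i
Iter 1: z = -0.9300 + 1.3120i, |z|^2 = 2.5862
Iter 2: z = -1.7864 + -1.1283i, |z|^2 = 4.4645
Escaped at iteration 2

Answer: no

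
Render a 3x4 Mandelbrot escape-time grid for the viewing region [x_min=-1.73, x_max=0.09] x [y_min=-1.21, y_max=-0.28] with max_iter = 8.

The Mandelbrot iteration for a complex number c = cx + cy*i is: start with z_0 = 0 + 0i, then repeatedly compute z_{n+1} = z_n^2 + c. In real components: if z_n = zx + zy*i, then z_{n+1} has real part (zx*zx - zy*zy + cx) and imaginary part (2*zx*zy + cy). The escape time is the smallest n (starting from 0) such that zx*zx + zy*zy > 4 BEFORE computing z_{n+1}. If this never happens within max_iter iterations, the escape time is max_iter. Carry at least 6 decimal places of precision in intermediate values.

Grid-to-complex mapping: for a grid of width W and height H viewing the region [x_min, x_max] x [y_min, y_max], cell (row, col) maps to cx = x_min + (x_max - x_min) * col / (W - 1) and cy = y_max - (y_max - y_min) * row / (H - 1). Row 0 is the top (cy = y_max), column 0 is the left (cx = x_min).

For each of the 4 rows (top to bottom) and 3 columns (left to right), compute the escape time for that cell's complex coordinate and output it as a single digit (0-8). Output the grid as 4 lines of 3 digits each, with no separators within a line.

(row=0, col=0): c = -1.7300 + -0.2800i → escape time 4
(row=0, col=1): c = -0.8200 + -0.2800i → escape time 8
(row=0, col=2): c = 0.0900 + -0.2800i → escape time 8
(row=1, col=0): c = -1.7300 + -0.5900i → escape time 3
(row=1, col=1): c = -0.8200 + -0.5900i → escape time 5
(row=1, col=2): c = 0.0900 + -0.5900i → escape time 8
(row=2, col=0): c = -1.7300 + -0.9000i → escape time 2
(row=2, col=1): c = -0.8200 + -0.9000i → escape time 3
(row=2, col=2): c = 0.0900 + -0.9000i → escape time 5
(row=3, col=0): c = -1.7300 + -1.2100i → escape time 1
(row=3, col=1): c = -0.8200 + -1.2100i → escape time 3
(row=3, col=2): c = 0.0900 + -1.2100i → escape time 3

Answer: 488
358
235
133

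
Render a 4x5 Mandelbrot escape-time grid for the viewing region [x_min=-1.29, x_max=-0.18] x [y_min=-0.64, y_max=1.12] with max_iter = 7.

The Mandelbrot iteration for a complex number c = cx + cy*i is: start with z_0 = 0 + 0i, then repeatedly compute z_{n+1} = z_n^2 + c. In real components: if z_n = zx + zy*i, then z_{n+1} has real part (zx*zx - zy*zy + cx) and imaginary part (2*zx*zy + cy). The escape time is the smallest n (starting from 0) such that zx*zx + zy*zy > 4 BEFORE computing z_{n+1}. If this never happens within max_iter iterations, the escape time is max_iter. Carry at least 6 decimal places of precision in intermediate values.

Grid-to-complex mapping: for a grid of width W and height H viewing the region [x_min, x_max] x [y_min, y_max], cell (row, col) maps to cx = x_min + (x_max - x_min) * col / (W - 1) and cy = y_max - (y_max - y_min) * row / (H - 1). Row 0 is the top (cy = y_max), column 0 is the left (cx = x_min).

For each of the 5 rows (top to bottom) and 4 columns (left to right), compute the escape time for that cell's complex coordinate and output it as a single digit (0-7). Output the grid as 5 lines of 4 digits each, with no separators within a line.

Answer: 3336
3477
7777
7777
3477

Derivation:
(row=0, col=0): c = -1.2900 + 1.1200i → escape time 3
(row=0, col=1): c = -0.9200 + 1.1200i → escape time 3
(row=0, col=2): c = -0.5500 + 1.1200i → escape time 3
(row=0, col=3): c = -0.1800 + 1.1200i → escape time 6
(row=1, col=0): c = -1.2900 + 0.6800i → escape time 3
(row=1, col=1): c = -0.9200 + 0.6800i → escape time 4
(row=1, col=2): c = -0.5500 + 0.6800i → escape time 7
(row=1, col=3): c = -0.1800 + 0.6800i → escape time 7
(row=2, col=0): c = -1.2900 + 0.2400i → escape time 7
(row=2, col=1): c = -0.9200 + 0.2400i → escape time 7
(row=2, col=2): c = -0.5500 + 0.2400i → escape time 7
(row=2, col=3): c = -0.1800 + 0.2400i → escape time 7
(row=3, col=0): c = -1.2900 + -0.2000i → escape time 7
(row=3, col=1): c = -0.9200 + -0.2000i → escape time 7
(row=3, col=2): c = -0.5500 + -0.2000i → escape time 7
(row=3, col=3): c = -0.1800 + -0.2000i → escape time 7
(row=4, col=0): c = -1.2900 + -0.6400i → escape time 3
(row=4, col=1): c = -0.9200 + -0.6400i → escape time 4
(row=4, col=2): c = -0.5500 + -0.6400i → escape time 7
(row=4, col=3): c = -0.1800 + -0.6400i → escape time 7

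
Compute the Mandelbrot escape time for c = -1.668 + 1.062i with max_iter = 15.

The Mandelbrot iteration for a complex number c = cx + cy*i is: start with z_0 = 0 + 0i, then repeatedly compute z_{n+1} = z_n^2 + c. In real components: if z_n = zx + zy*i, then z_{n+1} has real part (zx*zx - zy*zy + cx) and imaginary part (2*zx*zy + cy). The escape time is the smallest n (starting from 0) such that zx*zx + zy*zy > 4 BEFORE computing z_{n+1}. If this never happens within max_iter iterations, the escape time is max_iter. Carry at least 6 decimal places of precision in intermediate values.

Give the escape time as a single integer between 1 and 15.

Answer: 2

Derivation:
z_0 = 0 + 0i, c = -1.6680 + 1.0620i
Iter 1: z = -1.6680 + 1.0620i, |z|^2 = 3.9101
Iter 2: z = -0.0136 + -2.4808i, |z|^2 = 6.1547
Escaped at iteration 2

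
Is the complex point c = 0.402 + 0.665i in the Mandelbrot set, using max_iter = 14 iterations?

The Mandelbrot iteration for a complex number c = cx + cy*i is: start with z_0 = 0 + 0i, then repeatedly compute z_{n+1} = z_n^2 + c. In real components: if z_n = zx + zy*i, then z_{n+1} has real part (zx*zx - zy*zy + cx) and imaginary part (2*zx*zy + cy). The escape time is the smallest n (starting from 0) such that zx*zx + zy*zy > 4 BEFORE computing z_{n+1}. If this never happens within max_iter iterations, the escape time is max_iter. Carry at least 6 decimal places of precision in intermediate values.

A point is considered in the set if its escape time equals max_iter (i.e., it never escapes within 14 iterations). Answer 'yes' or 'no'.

z_0 = 0 + 0i, c = 0.4020 + 0.6650i
Iter 1: z = 0.4020 + 0.6650i, |z|^2 = 0.6038
Iter 2: z = 0.1214 + 1.1997i, |z|^2 = 1.4539
Iter 3: z = -1.0225 + 0.9562i, |z|^2 = 1.9598
Iter 4: z = 0.5330 + -1.2904i, |z|^2 = 1.9492
Iter 5: z = -0.9790 + -0.7107i, |z|^2 = 1.4634
Iter 6: z = 0.8554 + 2.0564i, |z|^2 = 4.9606
Escaped at iteration 6

Answer: no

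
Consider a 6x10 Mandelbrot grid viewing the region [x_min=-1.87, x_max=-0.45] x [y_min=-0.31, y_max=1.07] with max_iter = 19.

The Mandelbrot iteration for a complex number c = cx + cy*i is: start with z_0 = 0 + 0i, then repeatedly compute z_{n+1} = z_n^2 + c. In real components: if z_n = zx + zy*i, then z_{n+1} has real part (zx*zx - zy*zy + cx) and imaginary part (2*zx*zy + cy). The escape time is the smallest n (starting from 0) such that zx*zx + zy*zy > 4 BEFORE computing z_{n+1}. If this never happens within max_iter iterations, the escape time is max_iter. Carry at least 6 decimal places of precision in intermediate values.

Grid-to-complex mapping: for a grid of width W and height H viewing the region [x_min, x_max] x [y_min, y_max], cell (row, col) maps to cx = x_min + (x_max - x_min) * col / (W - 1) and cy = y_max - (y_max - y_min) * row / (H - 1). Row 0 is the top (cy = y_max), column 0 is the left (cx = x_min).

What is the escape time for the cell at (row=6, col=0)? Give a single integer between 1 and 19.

z_0 = 0 + 0i, c = -1.8700 + 0.1500i
Iter 1: z = -1.8700 + 0.1500i, |z|^2 = 3.5194
Iter 2: z = 1.6044 + -0.4110i, |z|^2 = 2.7430
Iter 3: z = 0.5352 + -1.1688i, |z|^2 = 1.6525
Iter 4: z = -2.9497 + -1.1011i, |z|^2 = 9.9131
Escaped at iteration 4

Answer: 4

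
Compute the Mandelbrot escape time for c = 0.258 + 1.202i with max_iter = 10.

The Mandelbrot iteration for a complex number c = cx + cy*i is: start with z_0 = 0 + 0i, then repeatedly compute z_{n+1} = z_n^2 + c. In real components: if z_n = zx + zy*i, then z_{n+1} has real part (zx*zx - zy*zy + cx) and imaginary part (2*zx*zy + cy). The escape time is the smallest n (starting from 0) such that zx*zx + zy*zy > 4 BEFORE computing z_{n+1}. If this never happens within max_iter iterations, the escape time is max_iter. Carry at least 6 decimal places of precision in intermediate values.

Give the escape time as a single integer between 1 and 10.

z_0 = 0 + 0i, c = 0.2580 + 1.2020i
Iter 1: z = 0.2580 + 1.2020i, |z|^2 = 1.5114
Iter 2: z = -1.1202 + 1.8222i, |z|^2 = 4.5755
Escaped at iteration 2

Answer: 2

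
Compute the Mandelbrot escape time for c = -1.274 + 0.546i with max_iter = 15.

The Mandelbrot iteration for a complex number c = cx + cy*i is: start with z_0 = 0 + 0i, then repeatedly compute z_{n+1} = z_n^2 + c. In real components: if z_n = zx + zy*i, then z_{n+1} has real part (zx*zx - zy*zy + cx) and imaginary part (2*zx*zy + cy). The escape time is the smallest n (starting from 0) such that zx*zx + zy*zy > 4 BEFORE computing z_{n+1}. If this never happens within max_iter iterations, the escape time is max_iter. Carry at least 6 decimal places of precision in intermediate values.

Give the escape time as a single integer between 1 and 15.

Answer: 3

Derivation:
z_0 = 0 + 0i, c = -1.2740 + 0.5460i
Iter 1: z = -1.2740 + 0.5460i, |z|^2 = 1.9212
Iter 2: z = 0.0510 + -0.8452i, |z|^2 = 0.7170
Iter 3: z = -1.9858 + 0.4599i, |z|^2 = 4.1548
Escaped at iteration 3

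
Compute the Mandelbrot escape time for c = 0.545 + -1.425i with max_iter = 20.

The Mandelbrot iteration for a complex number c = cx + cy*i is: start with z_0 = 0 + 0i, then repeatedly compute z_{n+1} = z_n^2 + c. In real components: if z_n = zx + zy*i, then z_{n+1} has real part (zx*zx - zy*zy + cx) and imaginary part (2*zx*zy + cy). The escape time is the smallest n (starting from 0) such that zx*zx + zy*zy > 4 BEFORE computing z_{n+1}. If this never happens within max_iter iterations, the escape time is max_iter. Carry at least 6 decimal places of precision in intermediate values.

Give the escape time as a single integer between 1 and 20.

Answer: 2

Derivation:
z_0 = 0 + 0i, c = 0.5450 + -1.4250i
Iter 1: z = 0.5450 + -1.4250i, |z|^2 = 2.3277
Iter 2: z = -1.1886 + -2.9783i, |z|^2 = 10.2827
Escaped at iteration 2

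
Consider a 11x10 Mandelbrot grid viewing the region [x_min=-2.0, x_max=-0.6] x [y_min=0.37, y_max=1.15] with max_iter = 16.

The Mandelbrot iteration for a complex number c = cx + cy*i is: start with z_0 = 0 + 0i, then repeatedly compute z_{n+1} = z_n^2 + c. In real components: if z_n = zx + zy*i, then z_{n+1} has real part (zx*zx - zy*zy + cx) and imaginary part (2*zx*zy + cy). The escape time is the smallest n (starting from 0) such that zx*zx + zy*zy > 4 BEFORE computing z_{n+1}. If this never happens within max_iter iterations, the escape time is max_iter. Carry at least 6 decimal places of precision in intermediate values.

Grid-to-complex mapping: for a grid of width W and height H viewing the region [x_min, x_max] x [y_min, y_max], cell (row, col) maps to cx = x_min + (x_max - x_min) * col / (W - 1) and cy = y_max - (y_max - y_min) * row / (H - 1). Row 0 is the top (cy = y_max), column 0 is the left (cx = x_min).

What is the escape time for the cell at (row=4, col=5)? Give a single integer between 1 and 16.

Answer: 3

Derivation:
z_0 = 0 + 0i, c = -1.3000 + 0.8033i
Iter 1: z = -1.3000 + 0.8033i, |z|^2 = 2.3353
Iter 2: z = -0.2553 + -1.2853i, |z|^2 = 1.7173
Iter 3: z = -2.8869 + 1.4597i, |z|^2 = 10.4649
Escaped at iteration 3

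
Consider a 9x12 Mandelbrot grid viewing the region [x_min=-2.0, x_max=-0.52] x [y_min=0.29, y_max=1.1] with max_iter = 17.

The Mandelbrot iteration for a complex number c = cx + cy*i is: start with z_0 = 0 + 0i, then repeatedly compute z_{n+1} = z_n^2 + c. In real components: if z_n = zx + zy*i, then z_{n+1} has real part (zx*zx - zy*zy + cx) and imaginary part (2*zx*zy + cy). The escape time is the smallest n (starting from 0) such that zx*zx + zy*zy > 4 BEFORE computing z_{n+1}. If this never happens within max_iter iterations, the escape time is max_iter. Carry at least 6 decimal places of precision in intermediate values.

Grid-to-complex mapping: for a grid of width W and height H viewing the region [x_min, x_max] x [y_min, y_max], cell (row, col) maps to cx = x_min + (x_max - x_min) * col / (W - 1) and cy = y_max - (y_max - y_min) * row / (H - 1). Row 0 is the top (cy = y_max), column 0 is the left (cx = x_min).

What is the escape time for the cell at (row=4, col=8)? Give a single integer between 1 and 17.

z_0 = 0 + 0i, c = -0.5200 + 0.8055i
Iter 1: z = -0.5200 + 0.8055i, |z|^2 = 0.9192
Iter 2: z = -0.8984 + -0.0322i, |z|^2 = 0.8081
Iter 3: z = 0.2860 + 0.8633i, |z|^2 = 0.8272
Iter 4: z = -1.1836 + 1.2993i, |z|^2 = 3.0890
Iter 5: z = -0.8074 + -2.2701i, |z|^2 = 5.8054
Escaped at iteration 5

Answer: 5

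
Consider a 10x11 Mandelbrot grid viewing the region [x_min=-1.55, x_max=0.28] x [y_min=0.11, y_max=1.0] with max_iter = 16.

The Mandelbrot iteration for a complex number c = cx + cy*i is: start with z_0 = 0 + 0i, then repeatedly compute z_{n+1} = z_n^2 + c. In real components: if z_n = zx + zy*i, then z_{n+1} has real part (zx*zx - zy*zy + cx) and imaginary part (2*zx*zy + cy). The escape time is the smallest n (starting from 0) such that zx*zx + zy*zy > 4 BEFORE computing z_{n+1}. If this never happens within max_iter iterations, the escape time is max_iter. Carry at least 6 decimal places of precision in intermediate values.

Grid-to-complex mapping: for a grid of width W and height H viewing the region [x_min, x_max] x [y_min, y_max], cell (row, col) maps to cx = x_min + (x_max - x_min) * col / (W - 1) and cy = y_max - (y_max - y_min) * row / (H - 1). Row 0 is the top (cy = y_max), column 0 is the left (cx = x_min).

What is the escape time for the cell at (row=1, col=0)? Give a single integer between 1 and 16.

z_0 = 0 + 0i, c = -1.5500 + 0.9110i
Iter 1: z = -1.5500 + 0.9110i, |z|^2 = 3.2324
Iter 2: z = 0.0226 + -1.9131i, |z|^2 = 3.6605
Iter 3: z = -5.2094 + 0.8246i, |z|^2 = 27.8183
Escaped at iteration 3

Answer: 3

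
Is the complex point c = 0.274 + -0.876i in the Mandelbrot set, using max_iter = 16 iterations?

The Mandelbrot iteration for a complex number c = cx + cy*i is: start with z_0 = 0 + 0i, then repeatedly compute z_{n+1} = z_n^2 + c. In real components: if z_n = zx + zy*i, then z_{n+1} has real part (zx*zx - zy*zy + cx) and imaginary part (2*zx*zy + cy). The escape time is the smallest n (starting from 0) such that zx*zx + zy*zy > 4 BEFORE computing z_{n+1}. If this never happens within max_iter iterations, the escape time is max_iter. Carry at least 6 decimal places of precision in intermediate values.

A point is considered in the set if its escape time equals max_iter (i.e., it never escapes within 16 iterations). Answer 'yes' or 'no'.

Answer: no

Derivation:
z_0 = 0 + 0i, c = 0.2740 + -0.8760i
Iter 1: z = 0.2740 + -0.8760i, |z|^2 = 0.8425
Iter 2: z = -0.4183 + -1.3560i, |z|^2 = 2.0138
Iter 3: z = -1.3899 + 0.2585i, |z|^2 = 1.9986
Iter 4: z = 2.1390 + -1.5945i, |z|^2 = 7.1177
Escaped at iteration 4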